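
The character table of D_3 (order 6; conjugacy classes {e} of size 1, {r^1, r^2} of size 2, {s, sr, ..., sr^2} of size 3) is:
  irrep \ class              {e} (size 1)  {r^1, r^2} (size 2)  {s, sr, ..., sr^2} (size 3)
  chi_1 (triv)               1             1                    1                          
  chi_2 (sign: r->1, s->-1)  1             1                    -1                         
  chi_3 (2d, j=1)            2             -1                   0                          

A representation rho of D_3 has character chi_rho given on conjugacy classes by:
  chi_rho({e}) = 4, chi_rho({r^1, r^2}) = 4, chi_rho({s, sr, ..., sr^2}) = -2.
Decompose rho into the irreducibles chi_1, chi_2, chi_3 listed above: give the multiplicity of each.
Multiplicities: chi_1: 1, chi_2: 3, chi_3: 0.

Solution. Use <chi_rho, chi> = (1/|G|) sum_C |C| * chi_rho(C) * conj(chi(C)) with |G| = 6 for each irreducible chi in the table:
  <chi_rho, chi_1> = (1/6)[1*(4)*conj(1) + 2*(4)*conj(1) + 3*(-2)*conj(1)]
      = (1/6)[(4) + (8) + (-6)] = 6/6 = 1
  <chi_rho, chi_2> = (1/6)[1*(4)*conj(1) + 2*(4)*conj(1) + 3*(-2)*conj(-1)]
      = (1/6)[(4) + (8) + (6)] = 18/6 = 3
  <chi_rho, chi_3> = (1/6)[1*(4)*conj(2) + 2*(4)*conj(-1) + 3*(-2)*conj(0)]
      = (1/6)[(8) + (-8) + (0)] = 0/6 = 0
Dimension check: dim(rho) = sum (mult * dim) = 1*1 + 3*1 + 0*2 = 4 = chi_rho(e) = 4.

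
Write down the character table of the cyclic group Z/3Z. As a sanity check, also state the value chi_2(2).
Character table of Z/3Z (irreps indexed chi_0,...,chi_2 with chi_k(m) = zeta_3^(k*m), zeta_3 = exp(2*pi*i/3)):
  irrep \ class  {0} (size 1)  {1} (size 1)    {2} (size 1)  
  chi_0          1             1               1             
  chi_1          1             exp(2*I*pi/3)   exp(-2*I*pi/3)
  chi_2          1             exp(-2*I*pi/3)  exp(2*I*pi/3) 

Spot check: chi_2(2) = zeta_3^(2*2) = zeta_3^4 = exp(2*I*pi/3).

Reasoning: Z/3Z is abelian, so all 3 irreducible complex representations are 1-dimensional. They are given by chi_k(m) = zeta_3^(k*m) for k = 0,...,2. Row orthogonality: sum_m chi_k(m) conj(chi_l(m)) = 3 * [k = l].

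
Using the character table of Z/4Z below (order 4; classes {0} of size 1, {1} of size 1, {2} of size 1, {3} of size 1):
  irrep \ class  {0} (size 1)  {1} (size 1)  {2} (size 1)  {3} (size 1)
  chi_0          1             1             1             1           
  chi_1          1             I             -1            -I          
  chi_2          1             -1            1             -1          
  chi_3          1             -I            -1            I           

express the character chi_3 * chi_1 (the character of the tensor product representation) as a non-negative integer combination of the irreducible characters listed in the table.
chi_3 tensor chi_1 = chi_0 (all other irreducibles have multiplicity 0).

Reasoning: The character of a tensor product is the pointwise product (chi_3 * chi_1)(C) = chi_3(C) * chi_1(C):
  {0}: (1)*(1), {1}: (-I)*(I), {2}: (-1)*(-1), {3}: (I)*(-I)
so (chi_3 * chi_1) takes values
  {0} -> 1, {1} -> 1, {2} -> 1, {3} -> 1.
Now take the inner product of this character with each irreducible chi from the table, <chi_3*chi_1, chi> = (1/4) sum_C |C| (chi_3*chi_1)(C) conj(chi(C)):
  <chi_3*chi_1, chi_0> = (1/4)[1*(1)*conj(1) + 1*(1)*conj(1) + 1*(1)*conj(1) + 1*(1)*conj(1)]
      = (1/4)[(1) + (1) + (1) + (1)] = 4/4 = 1
  <chi_3*chi_1, chi_1> = (1/4)[1*(1)*conj(1) + 1*(1)*conj(I) + 1*(1)*conj(-1) + 1*(1)*conj(-I)]
      = (1/4)[(1) + (-I) + (-1) + (I)] = 0/4 = 0
  <chi_3*chi_1, chi_2> = (1/4)[1*(1)*conj(1) + 1*(1)*conj(-1) + 1*(1)*conj(1) + 1*(1)*conj(-1)]
      = (1/4)[(1) + (-1) + (1) + (-1)] = 0/4 = 0
  <chi_3*chi_1, chi_3> = (1/4)[1*(1)*conj(1) + 1*(1)*conj(-I) + 1*(1)*conj(-1) + 1*(1)*conj(I)]
      = (1/4)[(1) + (I) + (-1) + (-I)] = 0/4 = 0
(Exp terms are combined using exp(i*s)*conj(exp(i*t)) = exp(i*(s-t)), and sums of them are collapsed using the identity that for every m > 1 the m distinct m-th roots of unity sum to 0, e.g. 1 + exp(2*I*pi/3) + exp(-2*I*pi/3) = 0.)
Hence the multiplicities are chi_0: 1. Dimension check: dim(chi_3)*dim(chi_1) = 1*1 = 1 and sum (mult * dim) = 1*1 = 1.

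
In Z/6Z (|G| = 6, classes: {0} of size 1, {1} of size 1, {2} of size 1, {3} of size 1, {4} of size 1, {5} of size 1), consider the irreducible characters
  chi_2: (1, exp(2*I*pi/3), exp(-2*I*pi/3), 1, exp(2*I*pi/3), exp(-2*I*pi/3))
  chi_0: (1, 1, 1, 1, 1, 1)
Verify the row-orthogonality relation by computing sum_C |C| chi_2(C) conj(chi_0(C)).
Sum = 0; so <chi_2, chi_0> = 0 (distinct irreducibles are orthogonal).

Details: Compute term by term over conjugacy classes (|C| * chi_2(C) * conj(chi_0(C))):
  1*(1)*conj(1) + 1*(exp(2*I*pi/3))*conj(1) + 1*(exp(-2*I*pi/3))*conj(1) + 1*(1)*conj(1) + 1*(exp(2*I*pi/3))*conj(1) + 1*(exp(-2*I*pi/3))*conj(1)
  = (1) + (exp(2*I*pi/3)) + (exp(-2*I*pi/3)) + (1) + (exp(2*I*pi/3)) + (exp(-2*I*pi/3))
  = 0.
(Exp terms are combined using exp(i*s)*conj(exp(i*t)) = exp(i*(s-t)), and sums of them are collapsed using the identity that for every m > 1 the m distinct m-th roots of unity sum to 0, e.g. 1 + exp(2*I*pi/3) + exp(-2*I*pi/3) = 0.)
Dividing by |G| = 6 gives 0/6 = 0, matching the row-orthogonality relation <chi_2, chi_0> = [chi_2 = chi_0].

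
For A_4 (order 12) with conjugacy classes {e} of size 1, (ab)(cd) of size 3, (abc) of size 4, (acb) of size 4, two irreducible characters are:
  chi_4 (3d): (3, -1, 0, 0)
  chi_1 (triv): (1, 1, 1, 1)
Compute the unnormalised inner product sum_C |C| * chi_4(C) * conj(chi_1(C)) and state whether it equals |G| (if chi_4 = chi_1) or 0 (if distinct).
Sum = 0; so <chi_4, chi_1> = 0 (distinct irreducibles are orthogonal).

Proof sketch: Compute term by term over conjugacy classes (|C| * chi_4(C) * conj(chi_1(C))):
  1*(3)*conj(1) + 3*(-1)*conj(1) + 4*(0)*conj(1) + 4*(0)*conj(1)
  = (3) + (-3) + (0) + (0)
  = 0.
(Exp terms are combined using exp(i*s)*conj(exp(i*t)) = exp(i*(s-t)), and sums of them are collapsed using the identity that for every m > 1 the m distinct m-th roots of unity sum to 0, e.g. 1 + exp(2*I*pi/3) + exp(-2*I*pi/3) = 0.)
Dividing by |G| = 12 gives 0/12 = 0, matching the row-orthogonality relation <chi_4, chi_1> = [chi_4 = chi_1].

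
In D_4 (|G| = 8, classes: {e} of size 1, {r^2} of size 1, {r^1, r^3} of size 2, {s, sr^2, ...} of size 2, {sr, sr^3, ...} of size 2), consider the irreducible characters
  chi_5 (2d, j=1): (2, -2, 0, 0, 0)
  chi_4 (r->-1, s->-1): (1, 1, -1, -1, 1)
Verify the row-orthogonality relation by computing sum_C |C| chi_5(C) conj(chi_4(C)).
Sum = 0; so <chi_5, chi_4> = 0 (distinct irreducibles are orthogonal).

Derivation: Compute term by term over conjugacy classes (|C| * chi_5(C) * conj(chi_4(C))):
  1*(2)*conj(1) + 1*(-2)*conj(1) + 2*(0)*conj(-1) + 2*(0)*conj(-1) + 2*(0)*conj(1)
  = (2) + (-2) + (0) + (0) + (0)
  = 0.
Dividing by |G| = 8 gives 0/8 = 0, matching the row-orthogonality relation <chi_5, chi_4> = [chi_5 = chi_4].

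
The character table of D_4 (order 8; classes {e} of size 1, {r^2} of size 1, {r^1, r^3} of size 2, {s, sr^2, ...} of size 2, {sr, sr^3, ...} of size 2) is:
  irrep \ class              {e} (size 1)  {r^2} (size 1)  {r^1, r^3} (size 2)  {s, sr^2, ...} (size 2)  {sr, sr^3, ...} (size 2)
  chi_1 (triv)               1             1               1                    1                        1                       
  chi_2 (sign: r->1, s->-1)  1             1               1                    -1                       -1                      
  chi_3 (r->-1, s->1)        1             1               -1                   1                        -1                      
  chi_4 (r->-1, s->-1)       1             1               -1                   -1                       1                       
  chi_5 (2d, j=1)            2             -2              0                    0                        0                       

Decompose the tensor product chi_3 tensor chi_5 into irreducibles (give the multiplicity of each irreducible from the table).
chi_3 tensor chi_5 = chi_5 (all other irreducibles have multiplicity 0).

Reasoning: The character of a tensor product is the pointwise product (chi_3 * chi_5)(C) = chi_3(C) * chi_5(C):
  {e}: (1)*(2), {r^2}: (1)*(-2), {r^1, r^3}: (-1)*(0), {s, sr^2, ...}: (1)*(0), {sr, sr^3, ...}: (-1)*(0)
so (chi_3 * chi_5) takes values
  {e} -> 2, {r^2} -> -2, {r^1, r^3} -> 0, {s, sr^2, ...} -> 0, {sr, sr^3, ...} -> 0.
Now take the inner product of this character with each irreducible chi from the table, <chi_3*chi_5, chi> = (1/8) sum_C |C| (chi_3*chi_5)(C) conj(chi(C)):
  <chi_3*chi_5, chi_1> = (1/8)[1*(2)*conj(1) + 1*(-2)*conj(1) + 2*(0)*conj(1) + 2*(0)*conj(1) + 2*(0)*conj(1)]
      = (1/8)[(2) + (-2) + (0) + (0) + (0)] = 0/8 = 0
  <chi_3*chi_5, chi_2> = (1/8)[1*(2)*conj(1) + 1*(-2)*conj(1) + 2*(0)*conj(1) + 2*(0)*conj(-1) + 2*(0)*conj(-1)]
      = (1/8)[(2) + (-2) + (0) + (0) + (0)] = 0/8 = 0
  <chi_3*chi_5, chi_3> = (1/8)[1*(2)*conj(1) + 1*(-2)*conj(1) + 2*(0)*conj(-1) + 2*(0)*conj(1) + 2*(0)*conj(-1)]
      = (1/8)[(2) + (-2) + (0) + (0) + (0)] = 0/8 = 0
  <chi_3*chi_5, chi_4> = (1/8)[1*(2)*conj(1) + 1*(-2)*conj(1) + 2*(0)*conj(-1) + 2*(0)*conj(-1) + 2*(0)*conj(1)]
      = (1/8)[(2) + (-2) + (0) + (0) + (0)] = 0/8 = 0
  <chi_3*chi_5, chi_5> = (1/8)[1*(2)*conj(2) + 1*(-2)*conj(-2) + 2*(0)*conj(0) + 2*(0)*conj(0) + 2*(0)*conj(0)]
      = (1/8)[(4) + (4) + (0) + (0) + (0)] = 8/8 = 1
Hence the multiplicities are chi_5: 1. Dimension check: dim(chi_3)*dim(chi_5) = 1*2 = 2 and sum (mult * dim) = 1*2 = 2.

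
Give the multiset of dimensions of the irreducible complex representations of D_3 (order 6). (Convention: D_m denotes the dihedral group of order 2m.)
Dimensions: 1, 1, 2

Working: There are 3 irreducibles (= number of conjugacy classes). Their dimensions d_i satisfy sum d_i^2 = |G| = 6: 1 + 1 + 4 = 6.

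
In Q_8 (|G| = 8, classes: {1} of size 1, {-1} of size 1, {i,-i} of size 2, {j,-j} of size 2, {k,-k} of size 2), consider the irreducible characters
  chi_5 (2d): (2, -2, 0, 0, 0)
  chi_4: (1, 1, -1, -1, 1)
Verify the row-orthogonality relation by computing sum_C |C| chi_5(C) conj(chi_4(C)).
Sum = 0; so <chi_5, chi_4> = 0 (distinct irreducibles are orthogonal).

Derivation: Compute term by term over conjugacy classes (|C| * chi_5(C) * conj(chi_4(C))):
  1*(2)*conj(1) + 1*(-2)*conj(1) + 2*(0)*conj(-1) + 2*(0)*conj(-1) + 2*(0)*conj(1)
  = (2) + (-2) + (0) + (0) + (0)
  = 0.
Dividing by |G| = 8 gives 0/8 = 0, matching the row-orthogonality relation <chi_5, chi_4> = [chi_5 = chi_4].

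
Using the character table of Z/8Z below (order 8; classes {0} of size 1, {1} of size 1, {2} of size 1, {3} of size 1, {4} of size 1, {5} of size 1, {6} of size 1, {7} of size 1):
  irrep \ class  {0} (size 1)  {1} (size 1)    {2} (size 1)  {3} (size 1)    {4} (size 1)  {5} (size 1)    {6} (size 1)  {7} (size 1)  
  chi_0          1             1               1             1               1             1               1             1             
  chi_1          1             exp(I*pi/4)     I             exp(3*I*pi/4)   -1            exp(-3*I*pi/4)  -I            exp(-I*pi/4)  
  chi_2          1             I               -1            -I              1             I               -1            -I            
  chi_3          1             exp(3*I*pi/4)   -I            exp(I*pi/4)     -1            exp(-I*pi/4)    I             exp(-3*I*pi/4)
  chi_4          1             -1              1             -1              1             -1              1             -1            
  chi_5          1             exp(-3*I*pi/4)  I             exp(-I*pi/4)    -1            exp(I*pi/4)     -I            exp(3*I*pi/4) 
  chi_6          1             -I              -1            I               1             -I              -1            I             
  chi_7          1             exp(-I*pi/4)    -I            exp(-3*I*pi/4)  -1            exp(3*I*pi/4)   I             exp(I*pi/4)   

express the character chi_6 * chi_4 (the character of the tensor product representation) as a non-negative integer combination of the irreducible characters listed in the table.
chi_6 tensor chi_4 = chi_2 (all other irreducibles have multiplicity 0).

Proof sketch: The character of a tensor product is the pointwise product (chi_6 * chi_4)(C) = chi_6(C) * chi_4(C):
  {0}: (1)*(1), {1}: (-I)*(-1), {2}: (-1)*(1), {3}: (I)*(-1), {4}: (1)*(1), {5}: (-I)*(-1), {6}: (-1)*(1), {7}: (I)*(-1)
so (chi_6 * chi_4) takes values
  {0} -> 1, {1} -> I, {2} -> -1, {3} -> -I, {4} -> 1, {5} -> I, {6} -> -1, {7} -> -I.
Now take the inner product of this character with each irreducible chi from the table, <chi_6*chi_4, chi> = (1/8) sum_C |C| (chi_6*chi_4)(C) conj(chi(C)):
  <chi_6*chi_4, chi_0> = (1/8)[1*(1)*conj(1) + 1*(I)*conj(1) + 1*(-1)*conj(1) + 1*(-I)*conj(1) + 1*(1)*conj(1) + 1*(I)*conj(1) + 1*(-1)*conj(1) + 1*(-I)*conj(1)]
      = (1/8)[(1) + (I) + (-1) + (-I) + (1) + (I) + (-1) + (-I)] = 0/8 = 0
  <chi_6*chi_4, chi_1> = (1/8)[1*(1)*conj(1) + 1*(I)*conj(exp(I*pi/4)) + 1*(-1)*conj(I) + 1*(-I)*conj(exp(3*I*pi/4)) + 1*(1)*conj(-1) + 1*(I)*conj(exp(-3*I*pi/4)) + 1*(-1)*conj(-I) + 1*(-I)*conj(exp(-I*pi/4))]
      = (1/8)[(1) + (exp(I*pi/4)) + (I) + (-exp(-I*pi/4)) + (-1) + (exp(-3*I*pi/4)) + (-I) + (-exp(3*I*pi/4))] = 0/8 = 0
  <chi_6*chi_4, chi_2> = (1/8)[1*(1)*conj(1) + 1*(I)*conj(I) + 1*(-1)*conj(-1) + 1*(-I)*conj(-I) + 1*(1)*conj(1) + 1*(I)*conj(I) + 1*(-1)*conj(-1) + 1*(-I)*conj(-I)]
      = (1/8)[(1) + (1) + (1) + (1) + (1) + (1) + (1) + (1)] = 8/8 = 1
  <chi_6*chi_4, chi_3> = (1/8)[1*(1)*conj(1) + 1*(I)*conj(exp(3*I*pi/4)) + 1*(-1)*conj(-I) + 1*(-I)*conj(exp(I*pi/4)) + 1*(1)*conj(-1) + 1*(I)*conj(exp(-I*pi/4)) + 1*(-1)*conj(I) + 1*(-I)*conj(exp(-3*I*pi/4))]
      = (1/8)[(1) + (exp(-I*pi/4)) + (-I) + (-exp(I*pi/4)) + (-1) + (exp(3*I*pi/4)) + (I) + (-exp(-3*I*pi/4))] = 0/8 = 0
  <chi_6*chi_4, chi_4> = (1/8)[1*(1)*conj(1) + 1*(I)*conj(-1) + 1*(-1)*conj(1) + 1*(-I)*conj(-1) + 1*(1)*conj(1) + 1*(I)*conj(-1) + 1*(-1)*conj(1) + 1*(-I)*conj(-1)]
      = (1/8)[(1) + (-I) + (-1) + (I) + (1) + (-I) + (-1) + (I)] = 0/8 = 0
  <chi_6*chi_4, chi_5> = (1/8)[1*(1)*conj(1) + 1*(I)*conj(exp(-3*I*pi/4)) + 1*(-1)*conj(I) + 1*(-I)*conj(exp(-I*pi/4)) + 1*(1)*conj(-1) + 1*(I)*conj(exp(I*pi/4)) + 1*(-1)*conj(-I) + 1*(-I)*conj(exp(3*I*pi/4))]
      = (1/8)[(1) + (exp(-3*I*pi/4)) + (I) + (-exp(3*I*pi/4)) + (-1) + (exp(I*pi/4)) + (-I) + (-exp(-I*pi/4))] = 0/8 = 0
  <chi_6*chi_4, chi_6> = (1/8)[1*(1)*conj(1) + 1*(I)*conj(-I) + 1*(-1)*conj(-1) + 1*(-I)*conj(I) + 1*(1)*conj(1) + 1*(I)*conj(-I) + 1*(-1)*conj(-1) + 1*(-I)*conj(I)]
      = (1/8)[(1) + (-1) + (1) + (-1) + (1) + (-1) + (1) + (-1)] = 0/8 = 0
  <chi_6*chi_4, chi_7> = (1/8)[1*(1)*conj(1) + 1*(I)*conj(exp(-I*pi/4)) + 1*(-1)*conj(-I) + 1*(-I)*conj(exp(-3*I*pi/4)) + 1*(1)*conj(-1) + 1*(I)*conj(exp(3*I*pi/4)) + 1*(-1)*conj(I) + 1*(-I)*conj(exp(I*pi/4))]
      = (1/8)[(1) + (exp(3*I*pi/4)) + (-I) + (-exp(-3*I*pi/4)) + (-1) + (exp(-I*pi/4)) + (I) + (-exp(I*pi/4))] = 0/8 = 0
(Exp terms are combined using exp(i*s)*conj(exp(i*t)) = exp(i*(s-t)), and sums of them are collapsed using the identity that for every m > 1 the m distinct m-th roots of unity sum to 0, e.g. 1 + exp(2*I*pi/3) + exp(-2*I*pi/3) = 0.)
Hence the multiplicities are chi_2: 1. Dimension check: dim(chi_6)*dim(chi_4) = 1*1 = 1 and sum (mult * dim) = 1*1 = 1.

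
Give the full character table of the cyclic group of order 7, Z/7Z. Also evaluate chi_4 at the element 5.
Character table of Z/7Z (irreps indexed chi_0,...,chi_6 with chi_k(m) = zeta_7^(k*m), zeta_7 = exp(2*pi*i/7)):
  irrep \ class  {0} (size 1)  {1} (size 1)    {2} (size 1)    {3} (size 1)    {4} (size 1)    {5} (size 1)    {6} (size 1)  
  chi_0          1             1               1               1               1               1               1             
  chi_1          1             exp(2*I*pi/7)   exp(4*I*pi/7)   exp(6*I*pi/7)   exp(-6*I*pi/7)  exp(-4*I*pi/7)  exp(-2*I*pi/7)
  chi_2          1             exp(4*I*pi/7)   exp(-6*I*pi/7)  exp(-2*I*pi/7)  exp(2*I*pi/7)   exp(6*I*pi/7)   exp(-4*I*pi/7)
  chi_3          1             exp(6*I*pi/7)   exp(-2*I*pi/7)  exp(4*I*pi/7)   exp(-4*I*pi/7)  exp(2*I*pi/7)   exp(-6*I*pi/7)
  chi_4          1             exp(-6*I*pi/7)  exp(2*I*pi/7)   exp(-4*I*pi/7)  exp(4*I*pi/7)   exp(-2*I*pi/7)  exp(6*I*pi/7) 
  chi_5          1             exp(-4*I*pi/7)  exp(6*I*pi/7)   exp(2*I*pi/7)   exp(-2*I*pi/7)  exp(-6*I*pi/7)  exp(4*I*pi/7) 
  chi_6          1             exp(-2*I*pi/7)  exp(-4*I*pi/7)  exp(-6*I*pi/7)  exp(6*I*pi/7)   exp(4*I*pi/7)   exp(2*I*pi/7) 

Spot check: chi_4(5) = zeta_7^(4*5) = zeta_7^20 = exp(-2*I*pi/7).

Justification: Z/7Z is abelian, so all 7 irreducible complex representations are 1-dimensional. They are given by chi_k(m) = zeta_7^(k*m) for k = 0,...,6. Row orthogonality: sum_m chi_k(m) conj(chi_l(m)) = 7 * [k = l].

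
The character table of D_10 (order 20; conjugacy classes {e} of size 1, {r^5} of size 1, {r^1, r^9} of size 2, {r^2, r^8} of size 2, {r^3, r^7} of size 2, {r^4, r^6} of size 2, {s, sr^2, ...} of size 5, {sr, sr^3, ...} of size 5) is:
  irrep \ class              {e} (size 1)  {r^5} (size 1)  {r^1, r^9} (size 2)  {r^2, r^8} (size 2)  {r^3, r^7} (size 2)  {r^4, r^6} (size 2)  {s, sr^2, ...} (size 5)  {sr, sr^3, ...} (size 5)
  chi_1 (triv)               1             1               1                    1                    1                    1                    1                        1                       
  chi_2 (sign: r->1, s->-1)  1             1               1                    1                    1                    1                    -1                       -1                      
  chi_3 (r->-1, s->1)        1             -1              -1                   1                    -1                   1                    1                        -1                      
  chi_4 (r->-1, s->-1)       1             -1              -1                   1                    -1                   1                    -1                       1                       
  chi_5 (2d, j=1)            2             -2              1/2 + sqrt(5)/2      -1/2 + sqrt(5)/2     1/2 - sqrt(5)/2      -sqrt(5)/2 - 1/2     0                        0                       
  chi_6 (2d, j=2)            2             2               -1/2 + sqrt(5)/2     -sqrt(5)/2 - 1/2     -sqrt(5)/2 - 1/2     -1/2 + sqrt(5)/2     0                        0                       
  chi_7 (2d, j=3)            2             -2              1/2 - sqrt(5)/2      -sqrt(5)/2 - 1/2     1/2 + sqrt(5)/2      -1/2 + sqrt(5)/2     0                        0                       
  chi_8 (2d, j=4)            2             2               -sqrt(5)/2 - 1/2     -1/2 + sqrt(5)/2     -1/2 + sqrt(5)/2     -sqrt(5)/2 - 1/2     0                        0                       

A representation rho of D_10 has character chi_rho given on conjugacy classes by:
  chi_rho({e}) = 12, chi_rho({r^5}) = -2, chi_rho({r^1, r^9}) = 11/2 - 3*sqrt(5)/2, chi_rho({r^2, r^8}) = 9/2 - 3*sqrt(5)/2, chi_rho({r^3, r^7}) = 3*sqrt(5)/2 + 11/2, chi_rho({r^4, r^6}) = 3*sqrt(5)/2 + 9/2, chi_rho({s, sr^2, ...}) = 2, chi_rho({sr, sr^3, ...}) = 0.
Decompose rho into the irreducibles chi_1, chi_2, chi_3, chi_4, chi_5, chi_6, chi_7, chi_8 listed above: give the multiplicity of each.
Multiplicities: chi_1: 3, chi_2: 2, chi_3: 1, chi_4: 0, chi_5: 0, chi_6: 0, chi_7: 3, chi_8: 0.

Proof sketch: Use <chi_rho, chi> = (1/|G|) sum_C |C| * chi_rho(C) * conj(chi(C)) with |G| = 20 for each irreducible chi in the table:
  <chi_rho, chi_1> = (1/20)[1*(12)*conj(1) + 1*(-2)*conj(1) + 2*(11/2 - 3*sqrt(5)/2)*conj(1) + 2*(9/2 - 3*sqrt(5)/2)*conj(1) + 2*(3*sqrt(5)/2 + 11/2)*conj(1) + 2*(3*sqrt(5)/2 + 9/2)*conj(1) + 5*(2)*conj(1) + 5*(0)*conj(1)]
      = (1/20)[(12) + (-2) + (11 - 3*sqrt(5)) + (9 - 3*sqrt(5)) + (3*sqrt(5) + 11) + (3*sqrt(5) + 9) + (10) + (0)] = 60/20 = 3
  <chi_rho, chi_2> = (1/20)[1*(12)*conj(1) + 1*(-2)*conj(1) + 2*(11/2 - 3*sqrt(5)/2)*conj(1) + 2*(9/2 - 3*sqrt(5)/2)*conj(1) + 2*(3*sqrt(5)/2 + 11/2)*conj(1) + 2*(3*sqrt(5)/2 + 9/2)*conj(1) + 5*(2)*conj(-1) + 5*(0)*conj(-1)]
      = (1/20)[(12) + (-2) + (11 - 3*sqrt(5)) + (9 - 3*sqrt(5)) + (3*sqrt(5) + 11) + (3*sqrt(5) + 9) + (-10) + (0)] = 40/20 = 2
  <chi_rho, chi_3> = (1/20)[1*(12)*conj(1) + 1*(-2)*conj(-1) + 2*(11/2 - 3*sqrt(5)/2)*conj(-1) + 2*(9/2 - 3*sqrt(5)/2)*conj(1) + 2*(3*sqrt(5)/2 + 11/2)*conj(-1) + 2*(3*sqrt(5)/2 + 9/2)*conj(1) + 5*(2)*conj(1) + 5*(0)*conj(-1)]
      = (1/20)[(12) + (2) + (-11 + 3*sqrt(5)) + (9 - 3*sqrt(5)) + (-11 - 3*sqrt(5)) + (3*sqrt(5) + 9) + (10) + (0)] = 20/20 = 1
  <chi_rho, chi_4> = (1/20)[1*(12)*conj(1) + 1*(-2)*conj(-1) + 2*(11/2 - 3*sqrt(5)/2)*conj(-1) + 2*(9/2 - 3*sqrt(5)/2)*conj(1) + 2*(3*sqrt(5)/2 + 11/2)*conj(-1) + 2*(3*sqrt(5)/2 + 9/2)*conj(1) + 5*(2)*conj(-1) + 5*(0)*conj(1)]
      = (1/20)[(12) + (2) + (-11 + 3*sqrt(5)) + (9 - 3*sqrt(5)) + (-11 - 3*sqrt(5)) + (3*sqrt(5) + 9) + (-10) + (0)] = 0/20 = 0
  <chi_rho, chi_5> = (1/20)[1*(12)*conj(2) + 1*(-2)*conj(-2) + 2*(11/2 - 3*sqrt(5)/2)*conj(1/2 + sqrt(5)/2) + 2*(9/2 - 3*sqrt(5)/2)*conj(-1/2 + sqrt(5)/2) + 2*(3*sqrt(5)/2 + 11/2)*conj(1/2 - sqrt(5)/2) + 2*(3*sqrt(5)/2 + 9/2)*conj(-sqrt(5)/2 - 1/2) + 5*(2)*conj(0) + 5*(0)*conj(0)]
      = (1/20)[(24) + (4) + (-2 + 4*sqrt(5)) + (-12 + 6*sqrt(5)) + (-4*sqrt(5) - 2) + (-6*sqrt(5) - 12) + (0) + (0)] = 0/20 = 0
  <chi_rho, chi_6> = (1/20)[1*(12)*conj(2) + 1*(-2)*conj(2) + 2*(11/2 - 3*sqrt(5)/2)*conj(-1/2 + sqrt(5)/2) + 2*(9/2 - 3*sqrt(5)/2)*conj(-sqrt(5)/2 - 1/2) + 2*(3*sqrt(5)/2 + 11/2)*conj(-sqrt(5)/2 - 1/2) + 2*(3*sqrt(5)/2 + 9/2)*conj(-1/2 + sqrt(5)/2) + 5*(2)*conj(0) + 5*(0)*conj(0)]
      = (1/20)[(24) + (-4) + (-13 + 7*sqrt(5)) + (3 - 3*sqrt(5)) + (-7*sqrt(5) - 13) + (3 + 3*sqrt(5)) + (0) + (0)] = 0/20 = 0
  <chi_rho, chi_7> = (1/20)[1*(12)*conj(2) + 1*(-2)*conj(-2) + 2*(11/2 - 3*sqrt(5)/2)*conj(1/2 - sqrt(5)/2) + 2*(9/2 - 3*sqrt(5)/2)*conj(-sqrt(5)/2 - 1/2) + 2*(3*sqrt(5)/2 + 11/2)*conj(1/2 + sqrt(5)/2) + 2*(3*sqrt(5)/2 + 9/2)*conj(-1/2 + sqrt(5)/2) + 5*(2)*conj(0) + 5*(0)*conj(0)]
      = (1/20)[(24) + (4) + (13 - 7*sqrt(5)) + (3 - 3*sqrt(5)) + (13 + 7*sqrt(5)) + (3 + 3*sqrt(5)) + (0) + (0)] = 60/20 = 3
  <chi_rho, chi_8> = (1/20)[1*(12)*conj(2) + 1*(-2)*conj(2) + 2*(11/2 - 3*sqrt(5)/2)*conj(-sqrt(5)/2 - 1/2) + 2*(9/2 - 3*sqrt(5)/2)*conj(-1/2 + sqrt(5)/2) + 2*(3*sqrt(5)/2 + 11/2)*conj(-1/2 + sqrt(5)/2) + 2*(3*sqrt(5)/2 + 9/2)*conj(-sqrt(5)/2 - 1/2) + 5*(2)*conj(0) + 5*(0)*conj(0)]
      = (1/20)[(24) + (-4) + (2 - 4*sqrt(5)) + (-12 + 6*sqrt(5)) + (2 + 4*sqrt(5)) + (-6*sqrt(5) - 12) + (0) + (0)] = 0/20 = 0
Dimension check: dim(rho) = sum (mult * dim) = 3*1 + 2*1 + 1*1 + 0*1 + 0*2 + 0*2 + 3*2 + 0*2 = 12 = chi_rho(e) = 12.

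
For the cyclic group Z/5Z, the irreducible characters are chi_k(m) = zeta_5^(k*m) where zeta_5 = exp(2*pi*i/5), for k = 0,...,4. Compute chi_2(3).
chi_2(3) = zeta_5^6 = exp(2*I*pi/5)

Derivation: chi_2(3) = zeta_5^(2*3) = zeta_5^6. Since zeta_5^5 = 1, this equals zeta_5^1 = exp(2*pi*i*1/5) = exp(2*I*pi/5).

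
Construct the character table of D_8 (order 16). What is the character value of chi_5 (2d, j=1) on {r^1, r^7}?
Conjugacy classes: {e} of size 1, {r^4} of size 1, {r^1, r^7} of size 2, {r^2, r^6} of size 2, {r^3, r^5} of size 2, {s, sr^2, ...} of size 4, {sr, sr^3, ...} of size 4.
Character table:
  irrep \ class              {e} (size 1)  {r^4} (size 1)  {r^1, r^7} (size 2)  {r^2, r^6} (size 2)  {r^3, r^5} (size 2)  {s, sr^2, ...} (size 4)  {sr, sr^3, ...} (size 4)
  chi_1 (triv)               1             1               1                    1                    1                    1                        1                       
  chi_2 (sign: r->1, s->-1)  1             1               1                    1                    1                    -1                       -1                      
  chi_3 (r->-1, s->1)        1             1               -1                   1                    -1                   1                        -1                      
  chi_4 (r->-1, s->-1)       1             1               -1                   1                    -1                   -1                       1                       
  chi_5 (2d, j=1)            2             -2              sqrt(2)              0                    -sqrt(2)             0                        0                       
  chi_6 (2d, j=2)            2             2               0                    -2                   0                    0                        0                       
  chi_7 (2d, j=3)            2             -2              -sqrt(2)             0                    sqrt(2)              0                        0                       

Spot check: chi_5 (2d, j=1) on {r^1, r^7} = sqrt(2).

Proof sketch: D_8 has order 2*8 = 16 with 7 conjugacy classes, hence 7 irreducibles. Sum of squared dims 1 + 1 + 1 + 1 + 4 + 4 + 4 = 16 = |G|. Linear characters come from the abelianisation; the 2-dimensional irreps have character r^k -> 2*cos(2*pi*j*k/8), reflections -> 0.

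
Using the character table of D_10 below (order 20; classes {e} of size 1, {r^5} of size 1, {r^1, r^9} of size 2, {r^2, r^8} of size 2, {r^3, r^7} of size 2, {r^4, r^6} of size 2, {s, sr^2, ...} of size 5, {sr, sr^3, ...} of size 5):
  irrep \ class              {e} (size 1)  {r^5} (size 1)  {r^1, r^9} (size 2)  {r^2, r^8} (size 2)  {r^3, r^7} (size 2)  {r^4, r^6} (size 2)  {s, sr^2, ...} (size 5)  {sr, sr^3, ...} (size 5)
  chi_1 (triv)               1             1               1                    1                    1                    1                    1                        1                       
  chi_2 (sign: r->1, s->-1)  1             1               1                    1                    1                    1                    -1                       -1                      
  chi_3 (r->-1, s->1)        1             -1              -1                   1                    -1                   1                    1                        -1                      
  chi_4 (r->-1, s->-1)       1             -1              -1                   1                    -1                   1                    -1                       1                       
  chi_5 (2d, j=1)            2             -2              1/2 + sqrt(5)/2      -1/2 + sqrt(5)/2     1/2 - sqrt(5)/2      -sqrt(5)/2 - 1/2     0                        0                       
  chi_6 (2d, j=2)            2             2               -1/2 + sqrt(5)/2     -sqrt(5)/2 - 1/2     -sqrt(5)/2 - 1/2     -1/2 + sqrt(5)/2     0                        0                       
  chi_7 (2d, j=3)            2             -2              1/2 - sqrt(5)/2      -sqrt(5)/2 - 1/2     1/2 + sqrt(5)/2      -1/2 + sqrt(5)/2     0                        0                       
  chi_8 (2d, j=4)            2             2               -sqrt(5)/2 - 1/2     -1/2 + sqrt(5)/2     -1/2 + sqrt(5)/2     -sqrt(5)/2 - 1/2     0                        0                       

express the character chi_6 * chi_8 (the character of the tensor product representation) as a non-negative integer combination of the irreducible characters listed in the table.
chi_6 tensor chi_8 = chi_6 + chi_8 (all other irreducibles have multiplicity 0).

Justification: The character of a tensor product is the pointwise product (chi_6 * chi_8)(C) = chi_6(C) * chi_8(C):
  {e}: (2)*(2), {r^5}: (2)*(2), {r^1, r^9}: (-1/2 + sqrt(5)/2)*(-sqrt(5)/2 - 1/2), {r^2, r^8}: (-sqrt(5)/2 - 1/2)*(-1/2 + sqrt(5)/2), {r^3, r^7}: (-sqrt(5)/2 - 1/2)*(-1/2 + sqrt(5)/2), {r^4, r^6}: (-1/2 + sqrt(5)/2)*(-sqrt(5)/2 - 1/2), {s, sr^2, ...}: (0)*(0), {sr, sr^3, ...}: (0)*(0)
so (chi_6 * chi_8) takes values
  {e} -> 4, {r^5} -> 4, {r^1, r^9} -> -1, {r^2, r^8} -> -1, {r^3, r^7} -> -1, {r^4, r^6} -> -1, {s, sr^2, ...} -> 0, {sr, sr^3, ...} -> 0.
Now take the inner product of this character with each irreducible chi from the table, <chi_6*chi_8, chi> = (1/20) sum_C |C| (chi_6*chi_8)(C) conj(chi(C)):
  <chi_6*chi_8, chi_1> = (1/20)[1*(4)*conj(1) + 1*(4)*conj(1) + 2*(-1)*conj(1) + 2*(-1)*conj(1) + 2*(-1)*conj(1) + 2*(-1)*conj(1) + 5*(0)*conj(1) + 5*(0)*conj(1)]
      = (1/20)[(4) + (4) + (-2) + (-2) + (-2) + (-2) + (0) + (0)] = 0/20 = 0
  <chi_6*chi_8, chi_2> = (1/20)[1*(4)*conj(1) + 1*(4)*conj(1) + 2*(-1)*conj(1) + 2*(-1)*conj(1) + 2*(-1)*conj(1) + 2*(-1)*conj(1) + 5*(0)*conj(-1) + 5*(0)*conj(-1)]
      = (1/20)[(4) + (4) + (-2) + (-2) + (-2) + (-2) + (0) + (0)] = 0/20 = 0
  <chi_6*chi_8, chi_3> = (1/20)[1*(4)*conj(1) + 1*(4)*conj(-1) + 2*(-1)*conj(-1) + 2*(-1)*conj(1) + 2*(-1)*conj(-1) + 2*(-1)*conj(1) + 5*(0)*conj(1) + 5*(0)*conj(-1)]
      = (1/20)[(4) + (-4) + (2) + (-2) + (2) + (-2) + (0) + (0)] = 0/20 = 0
  <chi_6*chi_8, chi_4> = (1/20)[1*(4)*conj(1) + 1*(4)*conj(-1) + 2*(-1)*conj(-1) + 2*(-1)*conj(1) + 2*(-1)*conj(-1) + 2*(-1)*conj(1) + 5*(0)*conj(-1) + 5*(0)*conj(1)]
      = (1/20)[(4) + (-4) + (2) + (-2) + (2) + (-2) + (0) + (0)] = 0/20 = 0
  <chi_6*chi_8, chi_5> = (1/20)[1*(4)*conj(2) + 1*(4)*conj(-2) + 2*(-1)*conj(1/2 + sqrt(5)/2) + 2*(-1)*conj(-1/2 + sqrt(5)/2) + 2*(-1)*conj(1/2 - sqrt(5)/2) + 2*(-1)*conj(-sqrt(5)/2 - 1/2) + 5*(0)*conj(0) + 5*(0)*conj(0)]
      = (1/20)[(8) + (-8) + (-sqrt(5) - 1) + (1 - sqrt(5)) + (-1 + sqrt(5)) + (1 + sqrt(5)) + (0) + (0)] = 0/20 = 0
  <chi_6*chi_8, chi_6> = (1/20)[1*(4)*conj(2) + 1*(4)*conj(2) + 2*(-1)*conj(-1/2 + sqrt(5)/2) + 2*(-1)*conj(-sqrt(5)/2 - 1/2) + 2*(-1)*conj(-sqrt(5)/2 - 1/2) + 2*(-1)*conj(-1/2 + sqrt(5)/2) + 5*(0)*conj(0) + 5*(0)*conj(0)]
      = (1/20)[(8) + (8) + (1 - sqrt(5)) + (1 + sqrt(5)) + (1 + sqrt(5)) + (1 - sqrt(5)) + (0) + (0)] = 20/20 = 1
  <chi_6*chi_8, chi_7> = (1/20)[1*(4)*conj(2) + 1*(4)*conj(-2) + 2*(-1)*conj(1/2 - sqrt(5)/2) + 2*(-1)*conj(-sqrt(5)/2 - 1/2) + 2*(-1)*conj(1/2 + sqrt(5)/2) + 2*(-1)*conj(-1/2 + sqrt(5)/2) + 5*(0)*conj(0) + 5*(0)*conj(0)]
      = (1/20)[(8) + (-8) + (-1 + sqrt(5)) + (1 + sqrt(5)) + (-sqrt(5) - 1) + (1 - sqrt(5)) + (0) + (0)] = 0/20 = 0
  <chi_6*chi_8, chi_8> = (1/20)[1*(4)*conj(2) + 1*(4)*conj(2) + 2*(-1)*conj(-sqrt(5)/2 - 1/2) + 2*(-1)*conj(-1/2 + sqrt(5)/2) + 2*(-1)*conj(-1/2 + sqrt(5)/2) + 2*(-1)*conj(-sqrt(5)/2 - 1/2) + 5*(0)*conj(0) + 5*(0)*conj(0)]
      = (1/20)[(8) + (8) + (1 + sqrt(5)) + (1 - sqrt(5)) + (1 - sqrt(5)) + (1 + sqrt(5)) + (0) + (0)] = 20/20 = 1
Hence the multiplicities are chi_6: 1, chi_8: 1. Dimension check: dim(chi_6)*dim(chi_8) = 2*2 = 4 and sum (mult * dim) = 1*2 + 1*2 = 4.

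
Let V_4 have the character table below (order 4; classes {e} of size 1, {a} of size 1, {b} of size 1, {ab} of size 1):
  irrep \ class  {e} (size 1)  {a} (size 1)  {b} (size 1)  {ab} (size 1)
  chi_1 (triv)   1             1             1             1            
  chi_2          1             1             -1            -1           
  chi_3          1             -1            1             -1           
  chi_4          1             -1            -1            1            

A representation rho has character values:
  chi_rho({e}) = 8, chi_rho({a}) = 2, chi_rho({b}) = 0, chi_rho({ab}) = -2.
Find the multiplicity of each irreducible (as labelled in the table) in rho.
Multiplicities: chi_1: 2, chi_2: 3, chi_3: 2, chi_4: 1.

Reasoning: Use <chi_rho, chi> = (1/|G|) sum_C |C| * chi_rho(C) * conj(chi(C)) with |G| = 4 for each irreducible chi in the table:
  <chi_rho, chi_1> = (1/4)[1*(8)*conj(1) + 1*(2)*conj(1) + 1*(0)*conj(1) + 1*(-2)*conj(1)]
      = (1/4)[(8) + (2) + (0) + (-2)] = 8/4 = 2
  <chi_rho, chi_2> = (1/4)[1*(8)*conj(1) + 1*(2)*conj(1) + 1*(0)*conj(-1) + 1*(-2)*conj(-1)]
      = (1/4)[(8) + (2) + (0) + (2)] = 12/4 = 3
  <chi_rho, chi_3> = (1/4)[1*(8)*conj(1) + 1*(2)*conj(-1) + 1*(0)*conj(1) + 1*(-2)*conj(-1)]
      = (1/4)[(8) + (-2) + (0) + (2)] = 8/4 = 2
  <chi_rho, chi_4> = (1/4)[1*(8)*conj(1) + 1*(2)*conj(-1) + 1*(0)*conj(-1) + 1*(-2)*conj(1)]
      = (1/4)[(8) + (-2) + (0) + (-2)] = 4/4 = 1
Dimension check: dim(rho) = sum (mult * dim) = 2*1 + 3*1 + 2*1 + 1*1 = 8 = chi_rho(e) = 8.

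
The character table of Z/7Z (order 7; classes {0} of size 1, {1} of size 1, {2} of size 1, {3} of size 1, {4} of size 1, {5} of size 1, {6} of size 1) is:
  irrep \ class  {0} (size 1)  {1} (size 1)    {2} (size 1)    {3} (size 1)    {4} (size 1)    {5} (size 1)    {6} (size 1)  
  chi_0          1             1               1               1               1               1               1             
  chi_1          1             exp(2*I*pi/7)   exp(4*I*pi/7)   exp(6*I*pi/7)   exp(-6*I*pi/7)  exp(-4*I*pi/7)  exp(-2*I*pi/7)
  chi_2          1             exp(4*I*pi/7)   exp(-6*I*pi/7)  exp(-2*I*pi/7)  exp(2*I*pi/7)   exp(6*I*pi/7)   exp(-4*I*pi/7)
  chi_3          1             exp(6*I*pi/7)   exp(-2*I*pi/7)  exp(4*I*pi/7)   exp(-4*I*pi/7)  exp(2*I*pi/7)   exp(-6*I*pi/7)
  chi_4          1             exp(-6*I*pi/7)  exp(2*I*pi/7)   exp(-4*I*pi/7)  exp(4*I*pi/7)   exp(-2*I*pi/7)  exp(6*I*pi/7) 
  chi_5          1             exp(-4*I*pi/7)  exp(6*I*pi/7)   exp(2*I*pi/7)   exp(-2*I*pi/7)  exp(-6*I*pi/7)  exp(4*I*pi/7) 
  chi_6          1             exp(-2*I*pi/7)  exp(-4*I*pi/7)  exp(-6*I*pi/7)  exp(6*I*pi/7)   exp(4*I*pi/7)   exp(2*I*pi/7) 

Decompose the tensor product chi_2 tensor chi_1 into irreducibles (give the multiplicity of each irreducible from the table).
chi_2 tensor chi_1 = chi_3 (all other irreducibles have multiplicity 0).

The character of a tensor product is the pointwise product (chi_2 * chi_1)(C) = chi_2(C) * chi_1(C):
  {0}: (1)*(1), {1}: (exp(4*I*pi/7))*(exp(2*I*pi/7)), {2}: (exp(-6*I*pi/7))*(exp(4*I*pi/7)), {3}: (exp(-2*I*pi/7))*(exp(6*I*pi/7)), {4}: (exp(2*I*pi/7))*(exp(-6*I*pi/7)), {5}: (exp(6*I*pi/7))*(exp(-4*I*pi/7)), {6}: (exp(-4*I*pi/7))*(exp(-2*I*pi/7))
so (chi_2 * chi_1) takes values
  {0} -> 1, {1} -> exp(6*I*pi/7), {2} -> exp(-2*I*pi/7), {3} -> exp(4*I*pi/7), {4} -> exp(-4*I*pi/7), {5} -> exp(2*I*pi/7), {6} -> exp(-6*I*pi/7).
Now take the inner product of this character with each irreducible chi from the table, <chi_2*chi_1, chi> = (1/7) sum_C |C| (chi_2*chi_1)(C) conj(chi(C)):
  <chi_2*chi_1, chi_0> = (1/7)[1*(1)*conj(1) + 1*(exp(6*I*pi/7))*conj(1) + 1*(exp(-2*I*pi/7))*conj(1) + 1*(exp(4*I*pi/7))*conj(1) + 1*(exp(-4*I*pi/7))*conj(1) + 1*(exp(2*I*pi/7))*conj(1) + 1*(exp(-6*I*pi/7))*conj(1)]
      = (1/7)[(1) + (exp(6*I*pi/7)) + (exp(-2*I*pi/7)) + (exp(4*I*pi/7)) + (exp(-4*I*pi/7)) + (exp(2*I*pi/7)) + (exp(-6*I*pi/7))] = 0/7 = 0
  <chi_2*chi_1, chi_1> = (1/7)[1*(1)*conj(1) + 1*(exp(6*I*pi/7))*conj(exp(2*I*pi/7)) + 1*(exp(-2*I*pi/7))*conj(exp(4*I*pi/7)) + 1*(exp(4*I*pi/7))*conj(exp(6*I*pi/7)) + 1*(exp(-4*I*pi/7))*conj(exp(-6*I*pi/7)) + 1*(exp(2*I*pi/7))*conj(exp(-4*I*pi/7)) + 1*(exp(-6*I*pi/7))*conj(exp(-2*I*pi/7))]
      = (1/7)[(1) + (exp(4*I*pi/7)) + (exp(-6*I*pi/7)) + (exp(-2*I*pi/7)) + (exp(2*I*pi/7)) + (exp(6*I*pi/7)) + (exp(-4*I*pi/7))] = 0/7 = 0
  <chi_2*chi_1, chi_2> = (1/7)[1*(1)*conj(1) + 1*(exp(6*I*pi/7))*conj(exp(4*I*pi/7)) + 1*(exp(-2*I*pi/7))*conj(exp(-6*I*pi/7)) + 1*(exp(4*I*pi/7))*conj(exp(-2*I*pi/7)) + 1*(exp(-4*I*pi/7))*conj(exp(2*I*pi/7)) + 1*(exp(2*I*pi/7))*conj(exp(6*I*pi/7)) + 1*(exp(-6*I*pi/7))*conj(exp(-4*I*pi/7))]
      = (1/7)[(1) + (exp(2*I*pi/7)) + (exp(4*I*pi/7)) + (exp(6*I*pi/7)) + (exp(-6*I*pi/7)) + (exp(-4*I*pi/7)) + (exp(-2*I*pi/7))] = 0/7 = 0
  <chi_2*chi_1, chi_3> = (1/7)[1*(1)*conj(1) + 1*(exp(6*I*pi/7))*conj(exp(6*I*pi/7)) + 1*(exp(-2*I*pi/7))*conj(exp(-2*I*pi/7)) + 1*(exp(4*I*pi/7))*conj(exp(4*I*pi/7)) + 1*(exp(-4*I*pi/7))*conj(exp(-4*I*pi/7)) + 1*(exp(2*I*pi/7))*conj(exp(2*I*pi/7)) + 1*(exp(-6*I*pi/7))*conj(exp(-6*I*pi/7))]
      = (1/7)[(1) + (1) + (1) + (1) + (1) + (1) + (1)] = 7/7 = 1
  <chi_2*chi_1, chi_4> = (1/7)[1*(1)*conj(1) + 1*(exp(6*I*pi/7))*conj(exp(-6*I*pi/7)) + 1*(exp(-2*I*pi/7))*conj(exp(2*I*pi/7)) + 1*(exp(4*I*pi/7))*conj(exp(-4*I*pi/7)) + 1*(exp(-4*I*pi/7))*conj(exp(4*I*pi/7)) + 1*(exp(2*I*pi/7))*conj(exp(-2*I*pi/7)) + 1*(exp(-6*I*pi/7))*conj(exp(6*I*pi/7))]
      = (1/7)[(1) + (exp(-2*I*pi/7)) + (exp(-4*I*pi/7)) + (exp(-6*I*pi/7)) + (exp(6*I*pi/7)) + (exp(4*I*pi/7)) + (exp(2*I*pi/7))] = 0/7 = 0
  <chi_2*chi_1, chi_5> = (1/7)[1*(1)*conj(1) + 1*(exp(6*I*pi/7))*conj(exp(-4*I*pi/7)) + 1*(exp(-2*I*pi/7))*conj(exp(6*I*pi/7)) + 1*(exp(4*I*pi/7))*conj(exp(2*I*pi/7)) + 1*(exp(-4*I*pi/7))*conj(exp(-2*I*pi/7)) + 1*(exp(2*I*pi/7))*conj(exp(-6*I*pi/7)) + 1*(exp(-6*I*pi/7))*conj(exp(4*I*pi/7))]
      = (1/7)[(1) + (exp(-4*I*pi/7)) + (exp(6*I*pi/7)) + (exp(2*I*pi/7)) + (exp(-2*I*pi/7)) + (exp(-6*I*pi/7)) + (exp(4*I*pi/7))] = 0/7 = 0
  <chi_2*chi_1, chi_6> = (1/7)[1*(1)*conj(1) + 1*(exp(6*I*pi/7))*conj(exp(-2*I*pi/7)) + 1*(exp(-2*I*pi/7))*conj(exp(-4*I*pi/7)) + 1*(exp(4*I*pi/7))*conj(exp(-6*I*pi/7)) + 1*(exp(-4*I*pi/7))*conj(exp(6*I*pi/7)) + 1*(exp(2*I*pi/7))*conj(exp(4*I*pi/7)) + 1*(exp(-6*I*pi/7))*conj(exp(2*I*pi/7))]
      = (1/7)[(1) + (exp(-6*I*pi/7)) + (exp(2*I*pi/7)) + (exp(-4*I*pi/7)) + (exp(4*I*pi/7)) + (exp(-2*I*pi/7)) + (exp(6*I*pi/7))] = 0/7 = 0
(Exp terms are combined using exp(i*s)*conj(exp(i*t)) = exp(i*(s-t)), and sums of them are collapsed using the identity that for every m > 1 the m distinct m-th roots of unity sum to 0, e.g. 1 + exp(2*I*pi/3) + exp(-2*I*pi/3) = 0.)
Hence the multiplicities are chi_3: 1. Dimension check: dim(chi_2)*dim(chi_1) = 1*1 = 1 and sum (mult * dim) = 1*1 = 1.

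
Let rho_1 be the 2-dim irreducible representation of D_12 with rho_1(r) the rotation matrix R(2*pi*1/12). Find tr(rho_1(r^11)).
chi_{rho_1}(r^11) = 2*cos(2*pi*1*11/12) = sqrt(3)

Details: rho_1(r^11) is rotation by angle 2*pi*1*11/12, whose trace is 2*cos(2*pi*1*11/12) = sqrt(3).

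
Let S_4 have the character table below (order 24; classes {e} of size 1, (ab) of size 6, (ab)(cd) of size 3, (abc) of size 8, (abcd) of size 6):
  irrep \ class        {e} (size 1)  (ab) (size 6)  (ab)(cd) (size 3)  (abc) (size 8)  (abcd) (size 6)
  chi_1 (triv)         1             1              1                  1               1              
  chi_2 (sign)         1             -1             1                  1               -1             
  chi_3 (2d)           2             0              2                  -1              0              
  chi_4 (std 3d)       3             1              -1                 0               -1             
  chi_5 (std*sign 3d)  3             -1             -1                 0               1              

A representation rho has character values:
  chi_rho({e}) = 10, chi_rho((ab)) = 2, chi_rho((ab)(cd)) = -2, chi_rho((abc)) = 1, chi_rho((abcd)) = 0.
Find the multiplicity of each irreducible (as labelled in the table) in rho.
Multiplicities: chi_1: 1, chi_2: 0, chi_3: 0, chi_4: 2, chi_5: 1.

Proof sketch: Use <chi_rho, chi> = (1/|G|) sum_C |C| * chi_rho(C) * conj(chi(C)) with |G| = 24 for each irreducible chi in the table:
  <chi_rho, chi_1> = (1/24)[1*(10)*conj(1) + 6*(2)*conj(1) + 3*(-2)*conj(1) + 8*(1)*conj(1) + 6*(0)*conj(1)]
      = (1/24)[(10) + (12) + (-6) + (8) + (0)] = 24/24 = 1
  <chi_rho, chi_2> = (1/24)[1*(10)*conj(1) + 6*(2)*conj(-1) + 3*(-2)*conj(1) + 8*(1)*conj(1) + 6*(0)*conj(-1)]
      = (1/24)[(10) + (-12) + (-6) + (8) + (0)] = 0/24 = 0
  <chi_rho, chi_3> = (1/24)[1*(10)*conj(2) + 6*(2)*conj(0) + 3*(-2)*conj(2) + 8*(1)*conj(-1) + 6*(0)*conj(0)]
      = (1/24)[(20) + (0) + (-12) + (-8) + (0)] = 0/24 = 0
  <chi_rho, chi_4> = (1/24)[1*(10)*conj(3) + 6*(2)*conj(1) + 3*(-2)*conj(-1) + 8*(1)*conj(0) + 6*(0)*conj(-1)]
      = (1/24)[(30) + (12) + (6) + (0) + (0)] = 48/24 = 2
  <chi_rho, chi_5> = (1/24)[1*(10)*conj(3) + 6*(2)*conj(-1) + 3*(-2)*conj(-1) + 8*(1)*conj(0) + 6*(0)*conj(1)]
      = (1/24)[(30) + (-12) + (6) + (0) + (0)] = 24/24 = 1
Dimension check: dim(rho) = sum (mult * dim) = 1*1 + 0*1 + 0*2 + 2*3 + 1*3 = 10 = chi_rho(e) = 10.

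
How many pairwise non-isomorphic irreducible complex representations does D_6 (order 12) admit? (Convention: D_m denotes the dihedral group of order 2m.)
6

Why: The number of irreducible complex representations of a finite group equals its number of conjugacy classes. D_6 has 6 conjugacy classes (n/2 + 3 for n even), so D_6 (order 12) has exactly 6 irreducible complex representations.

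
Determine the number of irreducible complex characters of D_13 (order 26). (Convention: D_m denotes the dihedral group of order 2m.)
8

Solution. The number of irreducible complex representations of a finite group equals its number of conjugacy classes. D_13 has 8 conjugacy classes ((n+3)/2 for n odd), so D_13 (order 26) has exactly 8 irreducible complex representations.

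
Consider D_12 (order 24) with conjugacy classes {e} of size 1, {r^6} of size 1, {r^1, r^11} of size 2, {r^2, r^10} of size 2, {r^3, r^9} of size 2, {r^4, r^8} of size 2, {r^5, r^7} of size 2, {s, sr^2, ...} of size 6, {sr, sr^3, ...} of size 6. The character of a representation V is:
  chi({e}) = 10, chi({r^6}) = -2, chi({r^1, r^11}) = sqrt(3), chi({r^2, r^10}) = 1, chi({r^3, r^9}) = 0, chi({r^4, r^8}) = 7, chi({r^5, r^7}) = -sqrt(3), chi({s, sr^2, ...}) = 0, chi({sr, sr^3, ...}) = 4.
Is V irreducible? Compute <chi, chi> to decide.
Not irreducible (reducible): <chi, chi> = 13 > 1.

Derivation: <chi, chi> = (1/|G|) sum_C |C| * |chi(C)|^2 = (1/24)[1*|10|^2 + 1*|-2|^2 + 2*|sqrt(3)|^2 + 2*|1|^2 + 2*|0|^2 + 2*|7|^2 + 2*|-sqrt(3)|^2 + 6*|0|^2 + 6*|4|^2]
  = (1/24)[(100) + (4) + (6) + (2) + (0) + (98) + (6) + (0) + (96)] = 312/24 = 13.
A character is irreducible iff <chi, chi> = 1, so this representation is reducible.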